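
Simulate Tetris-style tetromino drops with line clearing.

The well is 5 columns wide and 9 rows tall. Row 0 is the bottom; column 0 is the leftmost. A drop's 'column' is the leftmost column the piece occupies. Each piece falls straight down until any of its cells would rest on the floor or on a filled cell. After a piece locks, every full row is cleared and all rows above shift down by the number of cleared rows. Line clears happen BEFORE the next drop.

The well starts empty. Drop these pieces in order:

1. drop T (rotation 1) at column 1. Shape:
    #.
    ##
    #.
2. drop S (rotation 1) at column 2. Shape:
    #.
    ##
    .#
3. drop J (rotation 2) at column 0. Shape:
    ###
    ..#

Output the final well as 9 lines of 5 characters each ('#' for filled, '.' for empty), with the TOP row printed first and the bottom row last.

Answer: .....
.....
.....
###..
..#..
..#..
.###.
.###.
.#...

Derivation:
Drop 1: T rot1 at col 1 lands with bottom-row=0; cleared 0 line(s) (total 0); column heights now [0 3 2 0 0], max=3
Drop 2: S rot1 at col 2 lands with bottom-row=1; cleared 0 line(s) (total 0); column heights now [0 3 4 3 0], max=4
Drop 3: J rot2 at col 0 lands with bottom-row=4; cleared 0 line(s) (total 0); column heights now [6 6 6 3 0], max=6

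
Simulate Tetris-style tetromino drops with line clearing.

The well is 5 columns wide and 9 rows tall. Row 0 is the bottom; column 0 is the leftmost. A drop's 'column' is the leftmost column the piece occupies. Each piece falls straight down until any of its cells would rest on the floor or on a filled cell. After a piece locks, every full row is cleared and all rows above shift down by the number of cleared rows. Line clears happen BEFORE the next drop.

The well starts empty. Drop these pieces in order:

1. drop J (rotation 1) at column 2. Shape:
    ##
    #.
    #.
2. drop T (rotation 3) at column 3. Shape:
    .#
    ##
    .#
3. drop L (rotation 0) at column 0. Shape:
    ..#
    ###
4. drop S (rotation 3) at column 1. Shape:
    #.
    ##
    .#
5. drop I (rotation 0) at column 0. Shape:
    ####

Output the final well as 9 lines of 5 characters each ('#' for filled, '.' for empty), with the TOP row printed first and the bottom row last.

Drop 1: J rot1 at col 2 lands with bottom-row=0; cleared 0 line(s) (total 0); column heights now [0 0 3 3 0], max=3
Drop 2: T rot3 at col 3 lands with bottom-row=2; cleared 0 line(s) (total 0); column heights now [0 0 3 4 5], max=5
Drop 3: L rot0 at col 0 lands with bottom-row=3; cleared 1 line(s) (total 1); column heights now [0 0 4 3 4], max=4
Drop 4: S rot3 at col 1 lands with bottom-row=4; cleared 0 line(s) (total 1); column heights now [0 7 6 3 4], max=7
Drop 5: I rot0 at col 0 lands with bottom-row=7; cleared 0 line(s) (total 1); column heights now [8 8 8 8 4], max=8

Answer: .....
####.
.#...
.##..
..#..
..#.#
..###
..#..
..#..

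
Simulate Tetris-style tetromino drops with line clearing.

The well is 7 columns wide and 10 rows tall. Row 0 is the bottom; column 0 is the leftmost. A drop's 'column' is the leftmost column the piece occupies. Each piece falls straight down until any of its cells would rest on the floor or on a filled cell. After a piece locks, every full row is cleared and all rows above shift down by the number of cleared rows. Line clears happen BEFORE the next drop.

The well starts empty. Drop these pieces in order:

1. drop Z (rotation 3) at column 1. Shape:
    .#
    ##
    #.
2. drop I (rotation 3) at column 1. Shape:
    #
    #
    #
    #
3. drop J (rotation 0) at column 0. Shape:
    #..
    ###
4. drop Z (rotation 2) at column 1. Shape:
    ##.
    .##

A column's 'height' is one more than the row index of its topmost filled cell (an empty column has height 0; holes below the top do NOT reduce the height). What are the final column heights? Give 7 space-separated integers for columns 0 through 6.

Drop 1: Z rot3 at col 1 lands with bottom-row=0; cleared 0 line(s) (total 0); column heights now [0 2 3 0 0 0 0], max=3
Drop 2: I rot3 at col 1 lands with bottom-row=2; cleared 0 line(s) (total 0); column heights now [0 6 3 0 0 0 0], max=6
Drop 3: J rot0 at col 0 lands with bottom-row=6; cleared 0 line(s) (total 0); column heights now [8 7 7 0 0 0 0], max=8
Drop 4: Z rot2 at col 1 lands with bottom-row=7; cleared 0 line(s) (total 0); column heights now [8 9 9 8 0 0 0], max=9

Answer: 8 9 9 8 0 0 0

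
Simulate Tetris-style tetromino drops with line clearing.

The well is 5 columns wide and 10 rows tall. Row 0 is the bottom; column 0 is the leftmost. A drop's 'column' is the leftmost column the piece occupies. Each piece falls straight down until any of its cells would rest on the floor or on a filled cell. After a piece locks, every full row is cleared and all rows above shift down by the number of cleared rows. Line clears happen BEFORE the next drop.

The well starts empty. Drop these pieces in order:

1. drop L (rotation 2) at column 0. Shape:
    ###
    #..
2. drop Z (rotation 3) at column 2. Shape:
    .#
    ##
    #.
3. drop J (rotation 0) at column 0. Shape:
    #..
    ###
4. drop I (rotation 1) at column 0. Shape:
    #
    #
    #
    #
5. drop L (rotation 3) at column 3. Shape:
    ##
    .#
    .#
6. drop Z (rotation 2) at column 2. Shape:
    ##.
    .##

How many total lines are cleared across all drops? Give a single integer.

Drop 1: L rot2 at col 0 lands with bottom-row=0; cleared 0 line(s) (total 0); column heights now [2 2 2 0 0], max=2
Drop 2: Z rot3 at col 2 lands with bottom-row=2; cleared 0 line(s) (total 0); column heights now [2 2 4 5 0], max=5
Drop 3: J rot0 at col 0 lands with bottom-row=4; cleared 0 line(s) (total 0); column heights now [6 5 5 5 0], max=6
Drop 4: I rot1 at col 0 lands with bottom-row=6; cleared 0 line(s) (total 0); column heights now [10 5 5 5 0], max=10
Drop 5: L rot3 at col 3 lands with bottom-row=3; cleared 1 line(s) (total 1); column heights now [9 2 4 5 5], max=9
Drop 6: Z rot2 at col 2 lands with bottom-row=5; cleared 0 line(s) (total 1); column heights now [9 2 7 7 6], max=9

Answer: 1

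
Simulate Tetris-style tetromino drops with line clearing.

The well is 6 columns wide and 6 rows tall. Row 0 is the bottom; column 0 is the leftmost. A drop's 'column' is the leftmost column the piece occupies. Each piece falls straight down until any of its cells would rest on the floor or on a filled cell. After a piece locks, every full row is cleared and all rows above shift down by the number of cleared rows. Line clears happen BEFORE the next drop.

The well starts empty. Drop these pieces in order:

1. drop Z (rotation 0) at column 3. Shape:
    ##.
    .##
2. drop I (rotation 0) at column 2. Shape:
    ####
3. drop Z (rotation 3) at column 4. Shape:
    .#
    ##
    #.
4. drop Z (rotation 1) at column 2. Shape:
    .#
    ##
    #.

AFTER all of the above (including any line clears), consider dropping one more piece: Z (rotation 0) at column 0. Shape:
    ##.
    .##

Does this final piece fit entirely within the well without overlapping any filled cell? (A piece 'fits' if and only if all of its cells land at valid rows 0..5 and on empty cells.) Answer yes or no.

Answer: no

Derivation:
Drop 1: Z rot0 at col 3 lands with bottom-row=0; cleared 0 line(s) (total 0); column heights now [0 0 0 2 2 1], max=2
Drop 2: I rot0 at col 2 lands with bottom-row=2; cleared 0 line(s) (total 0); column heights now [0 0 3 3 3 3], max=3
Drop 3: Z rot3 at col 4 lands with bottom-row=3; cleared 0 line(s) (total 0); column heights now [0 0 3 3 5 6], max=6
Drop 4: Z rot1 at col 2 lands with bottom-row=3; cleared 0 line(s) (total 0); column heights now [0 0 5 6 5 6], max=6
Test piece Z rot0 at col 0 (width 3): heights before test = [0 0 5 6 5 6]; fits = False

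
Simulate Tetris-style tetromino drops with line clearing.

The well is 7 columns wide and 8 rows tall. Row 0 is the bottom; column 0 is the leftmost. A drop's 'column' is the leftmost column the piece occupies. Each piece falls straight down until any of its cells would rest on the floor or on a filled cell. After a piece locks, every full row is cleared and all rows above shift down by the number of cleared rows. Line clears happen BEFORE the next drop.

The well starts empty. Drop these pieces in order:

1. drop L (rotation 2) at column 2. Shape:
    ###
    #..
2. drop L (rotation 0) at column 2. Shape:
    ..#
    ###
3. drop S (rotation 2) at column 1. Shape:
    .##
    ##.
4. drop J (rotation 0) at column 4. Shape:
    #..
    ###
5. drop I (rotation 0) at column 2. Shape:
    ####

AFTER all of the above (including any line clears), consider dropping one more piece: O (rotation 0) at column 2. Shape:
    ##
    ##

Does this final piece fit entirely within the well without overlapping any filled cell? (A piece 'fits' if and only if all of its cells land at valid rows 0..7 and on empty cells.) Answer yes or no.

Answer: no

Derivation:
Drop 1: L rot2 at col 2 lands with bottom-row=0; cleared 0 line(s) (total 0); column heights now [0 0 2 2 2 0 0], max=2
Drop 2: L rot0 at col 2 lands with bottom-row=2; cleared 0 line(s) (total 0); column heights now [0 0 3 3 4 0 0], max=4
Drop 3: S rot2 at col 1 lands with bottom-row=3; cleared 0 line(s) (total 0); column heights now [0 4 5 5 4 0 0], max=5
Drop 4: J rot0 at col 4 lands with bottom-row=4; cleared 0 line(s) (total 0); column heights now [0 4 5 5 6 5 5], max=6
Drop 5: I rot0 at col 2 lands with bottom-row=6; cleared 0 line(s) (total 0); column heights now [0 4 7 7 7 7 5], max=7
Test piece O rot0 at col 2 (width 2): heights before test = [0 4 7 7 7 7 5]; fits = False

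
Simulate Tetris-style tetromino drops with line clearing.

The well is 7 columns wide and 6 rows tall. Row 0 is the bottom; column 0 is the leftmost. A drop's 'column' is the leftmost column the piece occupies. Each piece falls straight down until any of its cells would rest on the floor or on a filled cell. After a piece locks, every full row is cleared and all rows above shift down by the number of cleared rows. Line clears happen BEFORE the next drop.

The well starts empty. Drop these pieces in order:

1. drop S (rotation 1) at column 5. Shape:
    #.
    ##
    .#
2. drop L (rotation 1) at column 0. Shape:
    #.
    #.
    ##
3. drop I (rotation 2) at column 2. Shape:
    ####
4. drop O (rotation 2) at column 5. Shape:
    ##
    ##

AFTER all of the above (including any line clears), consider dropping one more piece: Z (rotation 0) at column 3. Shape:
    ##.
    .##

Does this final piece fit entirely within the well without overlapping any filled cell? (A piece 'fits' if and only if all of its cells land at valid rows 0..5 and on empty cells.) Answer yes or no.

Answer: no

Derivation:
Drop 1: S rot1 at col 5 lands with bottom-row=0; cleared 0 line(s) (total 0); column heights now [0 0 0 0 0 3 2], max=3
Drop 2: L rot1 at col 0 lands with bottom-row=0; cleared 0 line(s) (total 0); column heights now [3 1 0 0 0 3 2], max=3
Drop 3: I rot2 at col 2 lands with bottom-row=3; cleared 0 line(s) (total 0); column heights now [3 1 4 4 4 4 2], max=4
Drop 4: O rot2 at col 5 lands with bottom-row=4; cleared 0 line(s) (total 0); column heights now [3 1 4 4 4 6 6], max=6
Test piece Z rot0 at col 3 (width 3): heights before test = [3 1 4 4 4 6 6]; fits = False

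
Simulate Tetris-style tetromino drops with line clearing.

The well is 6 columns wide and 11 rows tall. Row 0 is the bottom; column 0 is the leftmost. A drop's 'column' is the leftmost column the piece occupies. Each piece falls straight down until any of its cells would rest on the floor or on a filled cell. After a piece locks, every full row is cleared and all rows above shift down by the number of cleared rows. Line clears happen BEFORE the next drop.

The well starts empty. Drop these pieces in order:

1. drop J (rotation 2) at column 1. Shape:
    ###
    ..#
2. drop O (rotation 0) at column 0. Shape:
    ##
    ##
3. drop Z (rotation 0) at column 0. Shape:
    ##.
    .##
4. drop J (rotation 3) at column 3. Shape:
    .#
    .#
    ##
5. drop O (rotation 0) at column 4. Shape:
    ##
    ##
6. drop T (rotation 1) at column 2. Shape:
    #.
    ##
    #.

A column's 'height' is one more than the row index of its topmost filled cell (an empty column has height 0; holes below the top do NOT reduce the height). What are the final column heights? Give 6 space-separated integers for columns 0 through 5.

Drop 1: J rot2 at col 1 lands with bottom-row=0; cleared 0 line(s) (total 0); column heights now [0 2 2 2 0 0], max=2
Drop 2: O rot0 at col 0 lands with bottom-row=2; cleared 0 line(s) (total 0); column heights now [4 4 2 2 0 0], max=4
Drop 3: Z rot0 at col 0 lands with bottom-row=4; cleared 0 line(s) (total 0); column heights now [6 6 5 2 0 0], max=6
Drop 4: J rot3 at col 3 lands with bottom-row=2; cleared 0 line(s) (total 0); column heights now [6 6 5 3 5 0], max=6
Drop 5: O rot0 at col 4 lands with bottom-row=5; cleared 0 line(s) (total 0); column heights now [6 6 5 3 7 7], max=7
Drop 6: T rot1 at col 2 lands with bottom-row=5; cleared 0 line(s) (total 0); column heights now [6 6 8 7 7 7], max=8

Answer: 6 6 8 7 7 7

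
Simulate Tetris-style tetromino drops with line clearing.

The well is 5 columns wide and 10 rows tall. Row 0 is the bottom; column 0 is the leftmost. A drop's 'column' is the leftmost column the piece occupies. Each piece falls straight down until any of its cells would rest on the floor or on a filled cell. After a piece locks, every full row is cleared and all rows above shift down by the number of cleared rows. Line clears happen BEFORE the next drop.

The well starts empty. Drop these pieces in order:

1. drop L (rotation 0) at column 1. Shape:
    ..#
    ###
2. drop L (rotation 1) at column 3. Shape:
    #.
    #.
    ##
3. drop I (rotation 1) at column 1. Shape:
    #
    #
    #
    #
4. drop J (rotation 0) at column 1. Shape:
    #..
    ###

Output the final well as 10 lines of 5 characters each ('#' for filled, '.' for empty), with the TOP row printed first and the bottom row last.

Drop 1: L rot0 at col 1 lands with bottom-row=0; cleared 0 line(s) (total 0); column heights now [0 1 1 2 0], max=2
Drop 2: L rot1 at col 3 lands with bottom-row=2; cleared 0 line(s) (total 0); column heights now [0 1 1 5 3], max=5
Drop 3: I rot1 at col 1 lands with bottom-row=1; cleared 0 line(s) (total 0); column heights now [0 5 1 5 3], max=5
Drop 4: J rot0 at col 1 lands with bottom-row=5; cleared 0 line(s) (total 0); column heights now [0 7 6 6 3], max=7

Answer: .....
.....
.....
.#...
.###.
.#.#.
.#.#.
.#.##
.#.#.
.###.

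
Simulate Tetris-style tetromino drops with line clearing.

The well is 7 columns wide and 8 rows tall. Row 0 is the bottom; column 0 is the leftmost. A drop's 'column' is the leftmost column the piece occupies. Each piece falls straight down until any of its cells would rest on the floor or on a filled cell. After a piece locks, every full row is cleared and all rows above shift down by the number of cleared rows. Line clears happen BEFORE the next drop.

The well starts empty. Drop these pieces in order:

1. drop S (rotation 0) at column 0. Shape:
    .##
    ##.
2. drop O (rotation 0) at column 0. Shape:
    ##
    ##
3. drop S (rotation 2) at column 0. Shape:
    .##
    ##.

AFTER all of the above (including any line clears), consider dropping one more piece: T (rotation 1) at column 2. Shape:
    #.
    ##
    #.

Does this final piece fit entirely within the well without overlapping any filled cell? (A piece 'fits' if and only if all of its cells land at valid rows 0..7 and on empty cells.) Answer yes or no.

Drop 1: S rot0 at col 0 lands with bottom-row=0; cleared 0 line(s) (total 0); column heights now [1 2 2 0 0 0 0], max=2
Drop 2: O rot0 at col 0 lands with bottom-row=2; cleared 0 line(s) (total 0); column heights now [4 4 2 0 0 0 0], max=4
Drop 3: S rot2 at col 0 lands with bottom-row=4; cleared 0 line(s) (total 0); column heights now [5 6 6 0 0 0 0], max=6
Test piece T rot1 at col 2 (width 2): heights before test = [5 6 6 0 0 0 0]; fits = False

Answer: no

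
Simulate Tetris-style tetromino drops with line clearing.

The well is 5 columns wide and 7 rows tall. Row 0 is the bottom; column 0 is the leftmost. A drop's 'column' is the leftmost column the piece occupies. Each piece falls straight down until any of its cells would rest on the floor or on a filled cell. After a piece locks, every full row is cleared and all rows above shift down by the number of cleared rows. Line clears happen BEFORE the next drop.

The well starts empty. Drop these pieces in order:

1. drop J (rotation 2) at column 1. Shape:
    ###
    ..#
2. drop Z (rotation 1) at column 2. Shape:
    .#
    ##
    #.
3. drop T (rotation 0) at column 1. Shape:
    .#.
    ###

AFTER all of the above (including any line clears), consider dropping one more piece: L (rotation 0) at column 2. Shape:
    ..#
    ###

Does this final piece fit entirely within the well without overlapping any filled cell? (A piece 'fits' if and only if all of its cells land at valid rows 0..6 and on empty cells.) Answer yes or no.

Drop 1: J rot2 at col 1 lands with bottom-row=0; cleared 0 line(s) (total 0); column heights now [0 2 2 2 0], max=2
Drop 2: Z rot1 at col 2 lands with bottom-row=2; cleared 0 line(s) (total 0); column heights now [0 2 4 5 0], max=5
Drop 3: T rot0 at col 1 lands with bottom-row=5; cleared 0 line(s) (total 0); column heights now [0 6 7 6 0], max=7
Test piece L rot0 at col 2 (width 3): heights before test = [0 6 7 6 0]; fits = False

Answer: no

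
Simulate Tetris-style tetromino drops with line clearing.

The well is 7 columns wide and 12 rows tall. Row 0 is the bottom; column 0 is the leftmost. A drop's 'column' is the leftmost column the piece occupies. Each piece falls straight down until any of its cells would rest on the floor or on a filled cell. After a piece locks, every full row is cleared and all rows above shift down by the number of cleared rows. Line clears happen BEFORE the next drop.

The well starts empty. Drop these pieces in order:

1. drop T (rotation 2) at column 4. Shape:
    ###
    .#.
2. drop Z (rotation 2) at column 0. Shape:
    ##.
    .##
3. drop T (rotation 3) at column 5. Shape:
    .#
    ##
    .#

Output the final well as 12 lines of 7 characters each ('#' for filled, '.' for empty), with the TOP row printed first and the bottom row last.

Answer: .......
.......
.......
.......
.......
.......
.......
......#
.....##
......#
##..###
.##..#.

Derivation:
Drop 1: T rot2 at col 4 lands with bottom-row=0; cleared 0 line(s) (total 0); column heights now [0 0 0 0 2 2 2], max=2
Drop 2: Z rot2 at col 0 lands with bottom-row=0; cleared 0 line(s) (total 0); column heights now [2 2 1 0 2 2 2], max=2
Drop 3: T rot3 at col 5 lands with bottom-row=2; cleared 0 line(s) (total 0); column heights now [2 2 1 0 2 4 5], max=5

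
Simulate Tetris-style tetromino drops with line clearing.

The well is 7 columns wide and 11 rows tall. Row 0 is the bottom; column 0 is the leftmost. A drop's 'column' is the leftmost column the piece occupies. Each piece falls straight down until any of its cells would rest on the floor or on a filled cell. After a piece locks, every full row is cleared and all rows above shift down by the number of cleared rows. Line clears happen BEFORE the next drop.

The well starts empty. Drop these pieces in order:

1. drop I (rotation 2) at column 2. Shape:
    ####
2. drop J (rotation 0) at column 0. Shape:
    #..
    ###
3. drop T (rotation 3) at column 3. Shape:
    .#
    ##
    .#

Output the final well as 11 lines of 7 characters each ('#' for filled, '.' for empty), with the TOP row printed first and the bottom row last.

Answer: .......
.......
.......
.......
.......
.......
.......
....#..
#..##..
###.#..
..####.

Derivation:
Drop 1: I rot2 at col 2 lands with bottom-row=0; cleared 0 line(s) (total 0); column heights now [0 0 1 1 1 1 0], max=1
Drop 2: J rot0 at col 0 lands with bottom-row=1; cleared 0 line(s) (total 0); column heights now [3 2 2 1 1 1 0], max=3
Drop 3: T rot3 at col 3 lands with bottom-row=1; cleared 0 line(s) (total 0); column heights now [3 2 2 3 4 1 0], max=4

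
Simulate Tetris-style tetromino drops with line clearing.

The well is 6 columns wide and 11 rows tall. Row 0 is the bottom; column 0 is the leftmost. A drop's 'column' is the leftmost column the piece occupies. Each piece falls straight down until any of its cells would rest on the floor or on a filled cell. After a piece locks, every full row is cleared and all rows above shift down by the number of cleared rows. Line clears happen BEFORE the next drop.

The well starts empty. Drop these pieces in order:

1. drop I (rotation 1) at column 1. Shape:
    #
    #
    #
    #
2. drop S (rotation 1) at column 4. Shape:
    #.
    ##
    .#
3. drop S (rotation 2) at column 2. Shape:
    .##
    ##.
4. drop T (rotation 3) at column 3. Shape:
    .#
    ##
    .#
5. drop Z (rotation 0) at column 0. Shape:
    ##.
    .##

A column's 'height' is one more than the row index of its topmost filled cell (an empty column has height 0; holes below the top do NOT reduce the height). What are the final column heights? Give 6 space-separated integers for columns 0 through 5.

Drop 1: I rot1 at col 1 lands with bottom-row=0; cleared 0 line(s) (total 0); column heights now [0 4 0 0 0 0], max=4
Drop 2: S rot1 at col 4 lands with bottom-row=0; cleared 0 line(s) (total 0); column heights now [0 4 0 0 3 2], max=4
Drop 3: S rot2 at col 2 lands with bottom-row=2; cleared 0 line(s) (total 0); column heights now [0 4 3 4 4 2], max=4
Drop 4: T rot3 at col 3 lands with bottom-row=4; cleared 0 line(s) (total 0); column heights now [0 4 3 6 7 2], max=7
Drop 5: Z rot0 at col 0 lands with bottom-row=4; cleared 0 line(s) (total 0); column heights now [6 6 5 6 7 2], max=7

Answer: 6 6 5 6 7 2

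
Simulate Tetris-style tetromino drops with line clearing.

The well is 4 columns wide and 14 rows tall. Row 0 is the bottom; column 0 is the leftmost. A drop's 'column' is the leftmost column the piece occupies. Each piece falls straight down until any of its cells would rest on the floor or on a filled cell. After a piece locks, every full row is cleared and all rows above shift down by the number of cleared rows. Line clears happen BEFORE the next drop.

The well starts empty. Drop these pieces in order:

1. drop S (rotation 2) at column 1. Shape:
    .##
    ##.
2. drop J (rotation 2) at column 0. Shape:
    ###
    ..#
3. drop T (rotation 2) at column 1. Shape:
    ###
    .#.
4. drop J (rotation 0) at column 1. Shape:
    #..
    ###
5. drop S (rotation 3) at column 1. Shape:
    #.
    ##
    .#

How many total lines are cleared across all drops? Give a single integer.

Answer: 0

Derivation:
Drop 1: S rot2 at col 1 lands with bottom-row=0; cleared 0 line(s) (total 0); column heights now [0 1 2 2], max=2
Drop 2: J rot2 at col 0 lands with bottom-row=2; cleared 0 line(s) (total 0); column heights now [4 4 4 2], max=4
Drop 3: T rot2 at col 1 lands with bottom-row=4; cleared 0 line(s) (total 0); column heights now [4 6 6 6], max=6
Drop 4: J rot0 at col 1 lands with bottom-row=6; cleared 0 line(s) (total 0); column heights now [4 8 7 7], max=8
Drop 5: S rot3 at col 1 lands with bottom-row=7; cleared 0 line(s) (total 0); column heights now [4 10 9 7], max=10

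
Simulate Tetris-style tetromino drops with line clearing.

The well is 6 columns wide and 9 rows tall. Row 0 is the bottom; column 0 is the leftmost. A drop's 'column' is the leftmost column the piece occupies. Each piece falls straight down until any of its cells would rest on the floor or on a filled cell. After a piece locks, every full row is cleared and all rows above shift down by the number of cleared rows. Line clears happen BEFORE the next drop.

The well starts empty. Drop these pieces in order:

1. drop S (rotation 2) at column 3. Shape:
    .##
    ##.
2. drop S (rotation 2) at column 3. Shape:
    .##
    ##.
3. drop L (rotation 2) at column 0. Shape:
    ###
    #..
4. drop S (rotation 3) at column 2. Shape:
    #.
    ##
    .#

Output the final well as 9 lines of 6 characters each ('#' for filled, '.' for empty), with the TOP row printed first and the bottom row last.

Drop 1: S rot2 at col 3 lands with bottom-row=0; cleared 0 line(s) (total 0); column heights now [0 0 0 1 2 2], max=2
Drop 2: S rot2 at col 3 lands with bottom-row=2; cleared 0 line(s) (total 0); column heights now [0 0 0 3 4 4], max=4
Drop 3: L rot2 at col 0 lands with bottom-row=0; cleared 0 line(s) (total 0); column heights now [2 2 2 3 4 4], max=4
Drop 4: S rot3 at col 2 lands with bottom-row=3; cleared 0 line(s) (total 0); column heights now [2 2 6 5 4 4], max=6

Answer: ......
......
......
..#...
..##..
...###
...##.
###.##
#..##.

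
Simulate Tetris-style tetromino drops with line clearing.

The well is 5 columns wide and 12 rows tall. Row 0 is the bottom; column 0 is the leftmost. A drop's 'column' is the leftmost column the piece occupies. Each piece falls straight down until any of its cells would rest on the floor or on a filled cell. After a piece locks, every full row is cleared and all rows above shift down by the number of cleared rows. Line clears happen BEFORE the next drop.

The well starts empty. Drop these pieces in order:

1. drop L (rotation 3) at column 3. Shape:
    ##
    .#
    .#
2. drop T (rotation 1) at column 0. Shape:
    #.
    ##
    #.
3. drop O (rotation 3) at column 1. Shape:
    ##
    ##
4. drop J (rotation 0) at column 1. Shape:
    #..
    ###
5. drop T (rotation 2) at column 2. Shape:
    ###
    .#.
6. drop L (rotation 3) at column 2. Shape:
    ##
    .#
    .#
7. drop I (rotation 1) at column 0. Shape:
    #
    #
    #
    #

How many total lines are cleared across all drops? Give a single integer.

Drop 1: L rot3 at col 3 lands with bottom-row=0; cleared 0 line(s) (total 0); column heights now [0 0 0 3 3], max=3
Drop 2: T rot1 at col 0 lands with bottom-row=0; cleared 0 line(s) (total 0); column heights now [3 2 0 3 3], max=3
Drop 3: O rot3 at col 1 lands with bottom-row=2; cleared 1 line(s) (total 1); column heights now [2 3 3 0 2], max=3
Drop 4: J rot0 at col 1 lands with bottom-row=3; cleared 0 line(s) (total 1); column heights now [2 5 4 4 2], max=5
Drop 5: T rot2 at col 2 lands with bottom-row=4; cleared 0 line(s) (total 1); column heights now [2 5 6 6 6], max=6
Drop 6: L rot3 at col 2 lands with bottom-row=6; cleared 0 line(s) (total 1); column heights now [2 5 9 9 6], max=9
Drop 7: I rot1 at col 0 lands with bottom-row=2; cleared 0 line(s) (total 1); column heights now [6 5 9 9 6], max=9

Answer: 1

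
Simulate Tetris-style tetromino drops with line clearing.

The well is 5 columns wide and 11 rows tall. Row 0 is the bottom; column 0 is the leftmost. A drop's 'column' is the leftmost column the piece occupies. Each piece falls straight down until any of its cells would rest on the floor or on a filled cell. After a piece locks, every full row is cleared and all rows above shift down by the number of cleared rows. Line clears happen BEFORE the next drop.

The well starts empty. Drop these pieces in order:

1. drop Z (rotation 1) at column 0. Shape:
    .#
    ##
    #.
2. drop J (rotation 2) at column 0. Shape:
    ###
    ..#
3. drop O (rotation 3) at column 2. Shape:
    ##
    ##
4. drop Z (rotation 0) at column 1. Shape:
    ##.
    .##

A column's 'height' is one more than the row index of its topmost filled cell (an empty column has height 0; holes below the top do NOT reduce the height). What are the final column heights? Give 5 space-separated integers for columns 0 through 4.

Drop 1: Z rot1 at col 0 lands with bottom-row=0; cleared 0 line(s) (total 0); column heights now [2 3 0 0 0], max=3
Drop 2: J rot2 at col 0 lands with bottom-row=2; cleared 0 line(s) (total 0); column heights now [4 4 4 0 0], max=4
Drop 3: O rot3 at col 2 lands with bottom-row=4; cleared 0 line(s) (total 0); column heights now [4 4 6 6 0], max=6
Drop 4: Z rot0 at col 1 lands with bottom-row=6; cleared 0 line(s) (total 0); column heights now [4 8 8 7 0], max=8

Answer: 4 8 8 7 0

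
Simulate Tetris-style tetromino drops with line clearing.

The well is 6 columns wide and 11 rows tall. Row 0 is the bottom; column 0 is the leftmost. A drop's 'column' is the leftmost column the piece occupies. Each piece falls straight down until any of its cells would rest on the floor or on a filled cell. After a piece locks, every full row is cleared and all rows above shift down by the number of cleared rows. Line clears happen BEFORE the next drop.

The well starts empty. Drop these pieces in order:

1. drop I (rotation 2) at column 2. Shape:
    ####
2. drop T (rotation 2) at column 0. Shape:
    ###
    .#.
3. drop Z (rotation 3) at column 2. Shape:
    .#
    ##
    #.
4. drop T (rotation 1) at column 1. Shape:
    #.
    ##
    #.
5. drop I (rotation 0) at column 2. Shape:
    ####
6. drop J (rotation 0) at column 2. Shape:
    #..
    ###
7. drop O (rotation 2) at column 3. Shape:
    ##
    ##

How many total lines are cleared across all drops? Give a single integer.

Drop 1: I rot2 at col 2 lands with bottom-row=0; cleared 0 line(s) (total 0); column heights now [0 0 1 1 1 1], max=1
Drop 2: T rot2 at col 0 lands with bottom-row=0; cleared 0 line(s) (total 0); column heights now [2 2 2 1 1 1], max=2
Drop 3: Z rot3 at col 2 lands with bottom-row=2; cleared 0 line(s) (total 0); column heights now [2 2 4 5 1 1], max=5
Drop 4: T rot1 at col 1 lands with bottom-row=3; cleared 0 line(s) (total 0); column heights now [2 6 5 5 1 1], max=6
Drop 5: I rot0 at col 2 lands with bottom-row=5; cleared 0 line(s) (total 0); column heights now [2 6 6 6 6 6], max=6
Drop 6: J rot0 at col 2 lands with bottom-row=6; cleared 0 line(s) (total 0); column heights now [2 6 8 7 7 6], max=8
Drop 7: O rot2 at col 3 lands with bottom-row=7; cleared 0 line(s) (total 0); column heights now [2 6 8 9 9 6], max=9

Answer: 0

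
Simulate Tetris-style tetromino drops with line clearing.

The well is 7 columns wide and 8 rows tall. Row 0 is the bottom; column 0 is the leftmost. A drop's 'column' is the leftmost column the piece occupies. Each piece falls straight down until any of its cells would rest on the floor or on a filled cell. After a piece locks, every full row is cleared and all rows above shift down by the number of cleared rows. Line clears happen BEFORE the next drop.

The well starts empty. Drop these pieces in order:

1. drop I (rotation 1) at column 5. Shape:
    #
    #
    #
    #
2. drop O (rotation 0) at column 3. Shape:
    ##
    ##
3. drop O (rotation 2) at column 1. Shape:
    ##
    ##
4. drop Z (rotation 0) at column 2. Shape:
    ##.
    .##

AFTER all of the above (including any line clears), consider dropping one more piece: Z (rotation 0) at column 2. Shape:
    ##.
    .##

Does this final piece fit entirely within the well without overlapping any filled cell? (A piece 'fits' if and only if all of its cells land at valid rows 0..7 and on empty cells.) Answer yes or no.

Answer: yes

Derivation:
Drop 1: I rot1 at col 5 lands with bottom-row=0; cleared 0 line(s) (total 0); column heights now [0 0 0 0 0 4 0], max=4
Drop 2: O rot0 at col 3 lands with bottom-row=0; cleared 0 line(s) (total 0); column heights now [0 0 0 2 2 4 0], max=4
Drop 3: O rot2 at col 1 lands with bottom-row=0; cleared 0 line(s) (total 0); column heights now [0 2 2 2 2 4 0], max=4
Drop 4: Z rot0 at col 2 lands with bottom-row=2; cleared 0 line(s) (total 0); column heights now [0 2 4 4 3 4 0], max=4
Test piece Z rot0 at col 2 (width 3): heights before test = [0 2 4 4 3 4 0]; fits = True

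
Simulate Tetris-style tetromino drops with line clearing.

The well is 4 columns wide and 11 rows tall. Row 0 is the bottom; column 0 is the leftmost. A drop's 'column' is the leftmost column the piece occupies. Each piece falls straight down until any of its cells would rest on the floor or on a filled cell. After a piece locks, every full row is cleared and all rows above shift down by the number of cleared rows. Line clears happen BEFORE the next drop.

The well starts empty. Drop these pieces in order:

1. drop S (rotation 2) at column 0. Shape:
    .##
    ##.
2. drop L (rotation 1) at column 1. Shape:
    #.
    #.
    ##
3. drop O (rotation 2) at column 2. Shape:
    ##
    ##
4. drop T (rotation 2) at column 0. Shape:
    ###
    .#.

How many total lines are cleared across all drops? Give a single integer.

Answer: 0

Derivation:
Drop 1: S rot2 at col 0 lands with bottom-row=0; cleared 0 line(s) (total 0); column heights now [1 2 2 0], max=2
Drop 2: L rot1 at col 1 lands with bottom-row=2; cleared 0 line(s) (total 0); column heights now [1 5 3 0], max=5
Drop 3: O rot2 at col 2 lands with bottom-row=3; cleared 0 line(s) (total 0); column heights now [1 5 5 5], max=5
Drop 4: T rot2 at col 0 lands with bottom-row=5; cleared 0 line(s) (total 0); column heights now [7 7 7 5], max=7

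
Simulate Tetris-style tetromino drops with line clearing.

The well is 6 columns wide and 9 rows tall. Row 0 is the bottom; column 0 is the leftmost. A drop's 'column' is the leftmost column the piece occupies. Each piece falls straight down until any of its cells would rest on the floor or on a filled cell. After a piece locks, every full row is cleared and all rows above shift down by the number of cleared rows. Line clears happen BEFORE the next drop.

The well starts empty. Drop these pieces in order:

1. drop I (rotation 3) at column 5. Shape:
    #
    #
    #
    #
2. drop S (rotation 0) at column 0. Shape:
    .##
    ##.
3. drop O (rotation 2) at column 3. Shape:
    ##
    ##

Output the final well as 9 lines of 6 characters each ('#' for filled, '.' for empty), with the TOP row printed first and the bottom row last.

Answer: ......
......
......
......
......
.....#
.....#
.#####
##.###

Derivation:
Drop 1: I rot3 at col 5 lands with bottom-row=0; cleared 0 line(s) (total 0); column heights now [0 0 0 0 0 4], max=4
Drop 2: S rot0 at col 0 lands with bottom-row=0; cleared 0 line(s) (total 0); column heights now [1 2 2 0 0 4], max=4
Drop 3: O rot2 at col 3 lands with bottom-row=0; cleared 0 line(s) (total 0); column heights now [1 2 2 2 2 4], max=4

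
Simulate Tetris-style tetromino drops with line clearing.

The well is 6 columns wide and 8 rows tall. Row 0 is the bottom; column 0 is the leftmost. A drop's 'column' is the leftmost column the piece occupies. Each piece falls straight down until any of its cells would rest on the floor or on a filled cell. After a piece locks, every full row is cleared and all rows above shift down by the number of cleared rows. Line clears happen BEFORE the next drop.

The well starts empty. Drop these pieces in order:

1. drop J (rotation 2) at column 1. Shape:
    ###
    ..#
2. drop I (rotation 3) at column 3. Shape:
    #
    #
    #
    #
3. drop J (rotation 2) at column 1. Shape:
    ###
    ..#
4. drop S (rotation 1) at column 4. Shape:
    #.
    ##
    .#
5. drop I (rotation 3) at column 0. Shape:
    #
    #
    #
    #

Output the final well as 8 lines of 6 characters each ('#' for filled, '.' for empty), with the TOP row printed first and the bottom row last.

Answer: ......
.###..
...#..
...#..
...#..
#..#..
#..##.
#..#.#

Derivation:
Drop 1: J rot2 at col 1 lands with bottom-row=0; cleared 0 line(s) (total 0); column heights now [0 2 2 2 0 0], max=2
Drop 2: I rot3 at col 3 lands with bottom-row=2; cleared 0 line(s) (total 0); column heights now [0 2 2 6 0 0], max=6
Drop 3: J rot2 at col 1 lands with bottom-row=6; cleared 0 line(s) (total 0); column heights now [0 8 8 8 0 0], max=8
Drop 4: S rot1 at col 4 lands with bottom-row=0; cleared 0 line(s) (total 0); column heights now [0 8 8 8 3 2], max=8
Drop 5: I rot3 at col 0 lands with bottom-row=0; cleared 1 line(s) (total 1); column heights now [3 7 7 7 2 1], max=7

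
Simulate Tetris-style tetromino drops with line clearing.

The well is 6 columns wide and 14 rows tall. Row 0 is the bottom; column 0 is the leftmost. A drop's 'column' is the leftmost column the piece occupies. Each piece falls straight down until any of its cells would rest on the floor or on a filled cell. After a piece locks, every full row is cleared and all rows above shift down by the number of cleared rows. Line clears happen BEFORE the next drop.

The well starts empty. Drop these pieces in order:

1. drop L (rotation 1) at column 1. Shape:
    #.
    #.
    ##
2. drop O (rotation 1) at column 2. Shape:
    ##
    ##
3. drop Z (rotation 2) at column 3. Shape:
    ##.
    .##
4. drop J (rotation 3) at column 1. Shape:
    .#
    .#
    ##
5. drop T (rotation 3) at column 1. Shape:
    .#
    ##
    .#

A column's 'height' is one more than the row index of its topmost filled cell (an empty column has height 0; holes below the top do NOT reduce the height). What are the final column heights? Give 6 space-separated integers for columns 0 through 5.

Answer: 0 8 9 4 4 3

Derivation:
Drop 1: L rot1 at col 1 lands with bottom-row=0; cleared 0 line(s) (total 0); column heights now [0 3 1 0 0 0], max=3
Drop 2: O rot1 at col 2 lands with bottom-row=1; cleared 0 line(s) (total 0); column heights now [0 3 3 3 0 0], max=3
Drop 3: Z rot2 at col 3 lands with bottom-row=2; cleared 0 line(s) (total 0); column heights now [0 3 3 4 4 3], max=4
Drop 4: J rot3 at col 1 lands with bottom-row=3; cleared 0 line(s) (total 0); column heights now [0 4 6 4 4 3], max=6
Drop 5: T rot3 at col 1 lands with bottom-row=6; cleared 0 line(s) (total 0); column heights now [0 8 9 4 4 3], max=9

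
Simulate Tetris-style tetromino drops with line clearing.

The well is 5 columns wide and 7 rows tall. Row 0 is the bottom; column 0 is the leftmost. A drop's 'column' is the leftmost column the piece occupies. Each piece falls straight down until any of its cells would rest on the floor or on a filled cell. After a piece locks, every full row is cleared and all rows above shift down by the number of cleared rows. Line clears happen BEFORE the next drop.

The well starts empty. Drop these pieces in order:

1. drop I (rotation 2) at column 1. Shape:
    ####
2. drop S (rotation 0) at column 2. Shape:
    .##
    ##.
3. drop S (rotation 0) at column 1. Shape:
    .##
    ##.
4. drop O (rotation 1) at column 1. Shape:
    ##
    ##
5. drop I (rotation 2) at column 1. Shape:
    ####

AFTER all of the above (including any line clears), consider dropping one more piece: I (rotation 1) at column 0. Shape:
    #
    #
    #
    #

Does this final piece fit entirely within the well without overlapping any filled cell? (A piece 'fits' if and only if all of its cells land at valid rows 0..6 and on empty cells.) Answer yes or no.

Answer: yes

Derivation:
Drop 1: I rot2 at col 1 lands with bottom-row=0; cleared 0 line(s) (total 0); column heights now [0 1 1 1 1], max=1
Drop 2: S rot0 at col 2 lands with bottom-row=1; cleared 0 line(s) (total 0); column heights now [0 1 2 3 3], max=3
Drop 3: S rot0 at col 1 lands with bottom-row=2; cleared 0 line(s) (total 0); column heights now [0 3 4 4 3], max=4
Drop 4: O rot1 at col 1 lands with bottom-row=4; cleared 0 line(s) (total 0); column heights now [0 6 6 4 3], max=6
Drop 5: I rot2 at col 1 lands with bottom-row=6; cleared 0 line(s) (total 0); column heights now [0 7 7 7 7], max=7
Test piece I rot1 at col 0 (width 1): heights before test = [0 7 7 7 7]; fits = True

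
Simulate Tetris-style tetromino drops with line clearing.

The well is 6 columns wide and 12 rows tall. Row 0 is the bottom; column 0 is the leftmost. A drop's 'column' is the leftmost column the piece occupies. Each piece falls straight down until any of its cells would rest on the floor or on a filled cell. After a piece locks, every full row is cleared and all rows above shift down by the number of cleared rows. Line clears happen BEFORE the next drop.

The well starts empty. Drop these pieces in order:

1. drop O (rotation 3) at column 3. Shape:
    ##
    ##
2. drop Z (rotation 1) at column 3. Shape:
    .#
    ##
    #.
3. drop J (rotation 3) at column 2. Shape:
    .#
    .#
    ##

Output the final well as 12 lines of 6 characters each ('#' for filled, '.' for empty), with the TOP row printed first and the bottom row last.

Answer: ......
......
......
......
......
...#..
...#..
..###.
...##.
...#..
...##.
...##.

Derivation:
Drop 1: O rot3 at col 3 lands with bottom-row=0; cleared 0 line(s) (total 0); column heights now [0 0 0 2 2 0], max=2
Drop 2: Z rot1 at col 3 lands with bottom-row=2; cleared 0 line(s) (total 0); column heights now [0 0 0 4 5 0], max=5
Drop 3: J rot3 at col 2 lands with bottom-row=4; cleared 0 line(s) (total 0); column heights now [0 0 5 7 5 0], max=7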